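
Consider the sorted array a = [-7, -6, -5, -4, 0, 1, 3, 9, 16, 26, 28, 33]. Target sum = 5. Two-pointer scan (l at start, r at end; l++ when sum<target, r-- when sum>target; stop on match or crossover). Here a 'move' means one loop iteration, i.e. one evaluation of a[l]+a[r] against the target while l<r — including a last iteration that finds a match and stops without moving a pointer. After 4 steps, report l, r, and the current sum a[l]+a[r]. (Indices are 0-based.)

[0,11] -7+33=26 >5 → r--
[0,10] -7+28=21 >5 → r--
[0,9] -7+26=19 >5 → r--
[0,8] -7+16=9 >5 → r--

l=0, r=7, sum=2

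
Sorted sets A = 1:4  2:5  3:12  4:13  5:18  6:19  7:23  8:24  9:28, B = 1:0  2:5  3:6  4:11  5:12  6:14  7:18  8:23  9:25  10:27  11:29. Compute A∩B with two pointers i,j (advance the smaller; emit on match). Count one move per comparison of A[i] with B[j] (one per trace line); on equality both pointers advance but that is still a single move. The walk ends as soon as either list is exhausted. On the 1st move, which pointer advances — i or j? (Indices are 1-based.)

j

[i=1,j=1] 4>0 → j++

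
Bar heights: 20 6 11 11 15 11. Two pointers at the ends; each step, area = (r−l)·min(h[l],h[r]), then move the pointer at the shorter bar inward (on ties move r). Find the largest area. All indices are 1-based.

[1,6] min(20,11)*5=55 best=55 * → r--
[1,5] min(20,15)*4=60 best=60 * → r--
[1,4] min(20,11)*3=33 best=60 → r--
[1,3] min(20,11)*2=22 best=60 → r--
[1,2] min(20,6)*1=6 best=60 → r--

max area = 60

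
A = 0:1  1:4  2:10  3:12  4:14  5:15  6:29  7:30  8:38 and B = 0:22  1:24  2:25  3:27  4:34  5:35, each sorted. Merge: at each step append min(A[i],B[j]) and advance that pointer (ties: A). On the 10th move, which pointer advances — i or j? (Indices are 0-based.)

j

i=0 j=0: A[i]=1<=B[j]=22 take 1, i++
i=1 j=0: A[i]=4<=B[j]=22 take 4, i++
i=2 j=0: A[i]=10<=B[j]=22 take 10, i++
i=3 j=0: A[i]=12<=B[j]=22 take 12, i++
i=4 j=0: A[i]=14<=B[j]=22 take 14, i++
i=5 j=0: A[i]=15<=B[j]=22 take 15, i++
i=6 j=0: A[i]=29>B[j]=22 take 22, j++
i=6 j=1: A[i]=29>B[j]=24 take 24, j++
i=6 j=2: A[i]=29>B[j]=25 take 25, j++
i=6 j=3: A[i]=29>B[j]=27 take 27, j++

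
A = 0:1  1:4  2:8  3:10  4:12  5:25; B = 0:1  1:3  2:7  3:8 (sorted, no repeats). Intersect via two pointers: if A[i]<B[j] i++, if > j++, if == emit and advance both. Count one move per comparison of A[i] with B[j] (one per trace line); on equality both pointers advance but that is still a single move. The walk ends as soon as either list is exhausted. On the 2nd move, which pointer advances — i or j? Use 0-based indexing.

j

[i=0,j=0] 1==1 emit → i++,j++
[i=1,j=1] 4>3 → j++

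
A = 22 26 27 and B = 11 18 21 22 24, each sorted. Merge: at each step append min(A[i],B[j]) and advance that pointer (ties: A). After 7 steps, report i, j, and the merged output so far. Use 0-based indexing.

i=0 j=0: A[i]=22>B[j]=11 take 11, j++
i=0 j=1: A[i]=22>B[j]=18 take 18, j++
i=0 j=2: A[i]=22>B[j]=21 take 21, j++
i=0 j=3: A[i]=22<=B[j]=22 take 22, i++
i=1 j=3: A[i]=26>B[j]=22 take 22, j++
i=1 j=4: A[i]=26>B[j]=24 take 24, j++
i=1 j=5: B done, take A[i]=26, i++

i=2, j=5, merged so far=[11, 18, 21, 22, 22, 24, 26]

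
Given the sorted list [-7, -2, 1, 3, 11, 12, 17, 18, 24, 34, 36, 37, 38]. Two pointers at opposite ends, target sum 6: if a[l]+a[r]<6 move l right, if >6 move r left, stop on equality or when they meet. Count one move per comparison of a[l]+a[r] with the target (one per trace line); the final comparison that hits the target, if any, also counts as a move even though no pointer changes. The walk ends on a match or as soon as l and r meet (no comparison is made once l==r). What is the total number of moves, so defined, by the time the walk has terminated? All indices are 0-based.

12 moves

l=0 r=12: -7+38=31 >6, r--
l=0 r=11: -7+37=30 >6, r--
l=0 r=10: -7+36=29 >6, r--
l=0 r=9: -7+34=27 >6, r--
l=0 r=8: -7+24=17 >6, r--
l=0 r=7: -7+18=11 >6, r--
l=0 r=6: -7+17=10 >6, r--
l=0 r=5: -7+12=5 <6, l++
l=1 r=5: -2+12=10 >6, r--
l=1 r=4: -2+11=9 >6, r--
l=1 r=3: -2+3=1 <6, l++
l=2 r=3: 1+3=4 <6, l++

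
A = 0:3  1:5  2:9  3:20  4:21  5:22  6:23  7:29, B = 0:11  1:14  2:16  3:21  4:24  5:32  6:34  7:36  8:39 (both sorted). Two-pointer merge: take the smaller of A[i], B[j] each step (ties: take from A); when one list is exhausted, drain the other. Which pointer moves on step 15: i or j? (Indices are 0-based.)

i=0 j=0: A[i]=3<=B[j]=11 take 3, i++
i=1 j=0: A[i]=5<=B[j]=11 take 5, i++
i=2 j=0: A[i]=9<=B[j]=11 take 9, i++
i=3 j=0: A[i]=20>B[j]=11 take 11, j++
i=3 j=1: A[i]=20>B[j]=14 take 14, j++
i=3 j=2: A[i]=20>B[j]=16 take 16, j++
i=3 j=3: A[i]=20<=B[j]=21 take 20, i++
i=4 j=3: A[i]=21<=B[j]=21 take 21, i++
i=5 j=3: A[i]=22>B[j]=21 take 21, j++
i=5 j=4: A[i]=22<=B[j]=24 take 22, i++
i=6 j=4: A[i]=23<=B[j]=24 take 23, i++
i=7 j=4: A[i]=29>B[j]=24 take 24, j++
i=7 j=5: A[i]=29<=B[j]=32 take 29, i++
i=8 j=5: A done, take B[j]=32, j++
i=8 j=6: A done, take B[j]=34, j++

j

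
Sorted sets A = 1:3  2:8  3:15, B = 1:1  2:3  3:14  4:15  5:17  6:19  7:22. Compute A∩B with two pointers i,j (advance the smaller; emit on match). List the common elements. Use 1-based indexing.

intersection = [3, 15]

i=1 j=1: 3>1, j++
i=1 j=2: 3==3 emit, i++,j++
i=2 j=3: 8<14, i++
i=3 j=3: 15>14, j++
i=3 j=4: 15==15 emit, i++,j++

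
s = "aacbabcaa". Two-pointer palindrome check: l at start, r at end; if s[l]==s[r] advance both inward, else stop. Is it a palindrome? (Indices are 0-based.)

palindrome

l=0 r=8: 'a'=='a', l++,r--
l=1 r=7: 'a'=='a', l++,r--
l=2 r=6: 'c'=='c', l++,r--
l=3 r=5: 'b'=='b', l++,r--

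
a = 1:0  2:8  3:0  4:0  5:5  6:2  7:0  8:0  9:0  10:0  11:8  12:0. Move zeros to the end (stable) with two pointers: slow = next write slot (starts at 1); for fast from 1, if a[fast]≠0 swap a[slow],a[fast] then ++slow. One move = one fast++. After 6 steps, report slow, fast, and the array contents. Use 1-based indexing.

(s=1,f=1) a[fast]=0 → fast++
(s=1,f=2) a[fast]=8≠0 swap→a[1]=8 → slow++,fast++
(s=2,f=3) a[fast]=0 → fast++
(s=2,f=4) a[fast]=0 → fast++
(s=2,f=5) a[fast]=5≠0 swap→a[2]=5 → slow++,fast++
(s=3,f=6) a[fast]=2≠0 swap→a[3]=2 → slow++,fast++

slow=4, fast=7, a=[8, 5, 2, 0, 0, 0, 0, 0, 0, 0, 8, 0]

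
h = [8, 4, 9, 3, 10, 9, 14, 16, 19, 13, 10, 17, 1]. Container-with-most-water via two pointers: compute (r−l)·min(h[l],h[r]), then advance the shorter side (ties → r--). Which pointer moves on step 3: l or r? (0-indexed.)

l=0 r=12: min(8,1)*12=12 best=12 *, r--
l=0 r=11: min(8,17)*11=88 best=88 *, l++
l=1 r=11: min(4,17)*10=40 best=88, l++

l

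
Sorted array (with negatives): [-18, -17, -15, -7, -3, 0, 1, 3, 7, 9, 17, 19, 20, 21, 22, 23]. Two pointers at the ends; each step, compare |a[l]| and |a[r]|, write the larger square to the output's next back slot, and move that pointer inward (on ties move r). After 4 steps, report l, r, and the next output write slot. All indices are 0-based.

l=0, r=11, next write slot=11

[0,15] |-18|<=|23| out[15]=529 → r--
[0,14] |-18|<=|22| out[14]=484 → r--
[0,13] |-18|<=|21| out[13]=441 → r--
[0,12] |-18|<=|20| out[12]=400 → r--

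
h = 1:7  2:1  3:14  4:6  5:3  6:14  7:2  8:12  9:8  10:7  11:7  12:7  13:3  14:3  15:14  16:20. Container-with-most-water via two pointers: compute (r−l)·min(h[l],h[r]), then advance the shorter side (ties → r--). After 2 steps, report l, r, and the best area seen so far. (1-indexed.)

[1,16] min(7,20)*15=105 best=105 * → l++
[2,16] min(1,20)*14=14 best=105 → l++

l=3, r=16, best area=105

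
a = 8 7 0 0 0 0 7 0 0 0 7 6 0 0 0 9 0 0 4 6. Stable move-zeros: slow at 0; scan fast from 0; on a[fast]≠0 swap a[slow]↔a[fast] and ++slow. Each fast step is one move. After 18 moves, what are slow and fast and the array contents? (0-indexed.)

slow=6, fast=18, a=[8, 7, 7, 7, 6, 9, 0, 0, 0, 0, 0, 0, 0, 0, 0, 0, 0, 0, 4, 6]

(s=0,f=0) a[fast]=8≠0 swap→a[0]=8 → slow++,fast++
(s=1,f=1) a[fast]=7≠0 swap→a[1]=7 → slow++,fast++
(s=2,f=2) a[fast]=0 → fast++
(s=2,f=3) a[fast]=0 → fast++
(s=2,f=4) a[fast]=0 → fast++
(s=2,f=5) a[fast]=0 → fast++
(s=2,f=6) a[fast]=7≠0 swap→a[2]=7 → slow++,fast++
(s=3,f=7) a[fast]=0 → fast++
(s=3,f=8) a[fast]=0 → fast++
(s=3,f=9) a[fast]=0 → fast++
(s=3,f=10) a[fast]=7≠0 swap→a[3]=7 → slow++,fast++
(s=4,f=11) a[fast]=6≠0 swap→a[4]=6 → slow++,fast++
(s=5,f=12) a[fast]=0 → fast++
(s=5,f=13) a[fast]=0 → fast++
(s=5,f=14) a[fast]=0 → fast++
(s=5,f=15) a[fast]=9≠0 swap→a[5]=9 → slow++,fast++
(s=6,f=16) a[fast]=0 → fast++
(s=6,f=17) a[fast]=0 → fast++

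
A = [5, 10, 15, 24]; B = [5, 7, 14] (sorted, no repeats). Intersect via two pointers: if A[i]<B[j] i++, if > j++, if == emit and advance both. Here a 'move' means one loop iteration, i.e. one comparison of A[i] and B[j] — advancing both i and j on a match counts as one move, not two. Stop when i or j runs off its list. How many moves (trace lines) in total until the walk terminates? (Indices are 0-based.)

4 moves

[i=0,j=0] 5==5 emit → i++,j++
[i=1,j=1] 10>7 → j++
[i=1,j=2] 10<14 → i++
[i=2,j=2] 15>14 → j++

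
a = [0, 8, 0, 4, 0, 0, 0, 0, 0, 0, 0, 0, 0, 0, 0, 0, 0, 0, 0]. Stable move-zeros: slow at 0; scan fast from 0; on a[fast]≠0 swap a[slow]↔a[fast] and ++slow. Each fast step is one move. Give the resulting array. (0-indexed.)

(s=0,f=0) a[fast]=0 → fast++
(s=0,f=1) a[fast]=8≠0 swap→a[0]=8 → slow++,fast++
(s=1,f=2) a[fast]=0 → fast++
(s=1,f=3) a[fast]=4≠0 swap→a[1]=4 → slow++,fast++
(s=2,f=4) a[fast]=0 → fast++
(s=2,f=5) a[fast]=0 → fast++
(s=2,f=6) a[fast]=0 → fast++
(s=2,f=7) a[fast]=0 → fast++
(s=2,f=8) a[fast]=0 → fast++
(s=2,f=9) a[fast]=0 → fast++
(s=2,f=10) a[fast]=0 → fast++
(s=2,f=11) a[fast]=0 → fast++
(s=2,f=12) a[fast]=0 → fast++
(s=2,f=13) a[fast]=0 → fast++
(s=2,f=14) a[fast]=0 → fast++
(s=2,f=15) a[fast]=0 → fast++
(s=2,f=16) a[fast]=0 → fast++
(s=2,f=17) a[fast]=0 → fast++
(s=2,f=18) a[fast]=0 → fast++

[8, 4, 0, 0, 0, 0, 0, 0, 0, 0, 0, 0, 0, 0, 0, 0, 0, 0, 0]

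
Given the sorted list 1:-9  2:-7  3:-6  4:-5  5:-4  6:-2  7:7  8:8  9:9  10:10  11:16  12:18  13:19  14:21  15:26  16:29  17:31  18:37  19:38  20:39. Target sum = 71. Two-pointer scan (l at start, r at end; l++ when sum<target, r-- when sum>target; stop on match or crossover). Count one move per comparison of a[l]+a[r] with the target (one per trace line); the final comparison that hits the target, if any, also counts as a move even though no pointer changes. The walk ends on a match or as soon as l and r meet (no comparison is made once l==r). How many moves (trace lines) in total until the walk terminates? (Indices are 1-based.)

l=1 r=20: -9+39=30 <71, l++
l=2 r=20: -7+39=32 <71, l++
l=3 r=20: -6+39=33 <71, l++
l=4 r=20: -5+39=34 <71, l++
l=5 r=20: -4+39=35 <71, l++
l=6 r=20: -2+39=37 <71, l++
l=7 r=20: 7+39=46 <71, l++
l=8 r=20: 8+39=47 <71, l++
l=9 r=20: 9+39=48 <71, l++
l=10 r=20: 10+39=49 <71, l++
l=11 r=20: 16+39=55 <71, l++
l=12 r=20: 18+39=57 <71, l++
l=13 r=20: 19+39=58 <71, l++
l=14 r=20: 21+39=60 <71, l++
l=15 r=20: 26+39=65 <71, l++
l=16 r=20: 29+39=68 <71, l++
l=17 r=20: 31+39=70 <71, l++
l=18 r=20: 37+39=76 >71, r--
l=18 r=19: 37+38=75 >71, r--

19 moves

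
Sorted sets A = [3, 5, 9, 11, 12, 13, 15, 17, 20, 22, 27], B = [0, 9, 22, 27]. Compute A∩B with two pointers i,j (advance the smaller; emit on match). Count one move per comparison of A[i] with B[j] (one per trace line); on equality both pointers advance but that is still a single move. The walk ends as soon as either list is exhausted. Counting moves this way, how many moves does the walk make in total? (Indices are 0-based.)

i=0 j=0: 3>0, j++
i=0 j=1: 3<9, i++
i=1 j=1: 5<9, i++
i=2 j=1: 9==9 emit, i++,j++
i=3 j=2: 11<22, i++
i=4 j=2: 12<22, i++
i=5 j=2: 13<22, i++
i=6 j=2: 15<22, i++
i=7 j=2: 17<22, i++
i=8 j=2: 20<22, i++
i=9 j=2: 22==22 emit, i++,j++
i=10 j=3: 27==27 emit, i++,j++

12 moves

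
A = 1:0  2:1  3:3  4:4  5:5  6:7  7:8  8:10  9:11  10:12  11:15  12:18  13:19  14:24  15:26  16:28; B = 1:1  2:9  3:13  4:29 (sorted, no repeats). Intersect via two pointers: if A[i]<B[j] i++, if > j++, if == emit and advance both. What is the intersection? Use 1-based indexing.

intersection = [1]

[i=1,j=1] 0<1 → i++
[i=2,j=1] 1==1 emit → i++,j++
[i=3,j=2] 3<9 → i++
[i=4,j=2] 4<9 → i++
[i=5,j=2] 5<9 → i++
[i=6,j=2] 7<9 → i++
[i=7,j=2] 8<9 → i++
[i=8,j=2] 10>9 → j++
[i=8,j=3] 10<13 → i++
[i=9,j=3] 11<13 → i++
[i=10,j=3] 12<13 → i++
[i=11,j=3] 15>13 → j++
[i=11,j=4] 15<29 → i++
[i=12,j=4] 18<29 → i++
[i=13,j=4] 19<29 → i++
[i=14,j=4] 24<29 → i++
[i=15,j=4] 26<29 → i++
[i=16,j=4] 28<29 → i++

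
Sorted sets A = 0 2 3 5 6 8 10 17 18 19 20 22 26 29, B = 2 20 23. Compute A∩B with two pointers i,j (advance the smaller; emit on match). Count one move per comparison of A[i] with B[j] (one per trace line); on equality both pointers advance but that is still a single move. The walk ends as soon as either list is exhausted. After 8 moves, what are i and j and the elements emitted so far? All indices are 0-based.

i=8, j=1, emitted=[2]

i=0 j=0: 0<2, i++
i=1 j=0: 2==2 emit, i++,j++
i=2 j=1: 3<20, i++
i=3 j=1: 5<20, i++
i=4 j=1: 6<20, i++
i=5 j=1: 8<20, i++
i=6 j=1: 10<20, i++
i=7 j=1: 17<20, i++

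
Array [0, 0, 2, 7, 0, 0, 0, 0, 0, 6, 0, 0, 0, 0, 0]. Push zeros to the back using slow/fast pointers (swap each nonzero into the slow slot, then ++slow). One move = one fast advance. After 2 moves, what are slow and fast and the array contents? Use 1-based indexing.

(s=1,f=1) a[fast]=0 → fast++
(s=1,f=2) a[fast]=0 → fast++

slow=1, fast=3, a=[0, 0, 2, 7, 0, 0, 0, 0, 0, 6, 0, 0, 0, 0, 0]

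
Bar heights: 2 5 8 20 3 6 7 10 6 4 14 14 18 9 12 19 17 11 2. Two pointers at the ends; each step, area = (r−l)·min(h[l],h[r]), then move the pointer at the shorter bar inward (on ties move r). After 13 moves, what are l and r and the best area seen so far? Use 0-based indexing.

l=3, r=8, best area=228

[0,18] min(2,2)*18=36 best=36 * → r--
[0,17] min(2,11)*17=34 best=36 → l++
[1,17] min(5,11)*16=80 best=80 * → l++
[2,17] min(8,11)*15=120 best=120 * → l++
[3,17] min(20,11)*14=154 best=154 * → r--
[3,16] min(20,17)*13=221 best=221 * → r--
[3,15] min(20,19)*12=228 best=228 * → r--
[3,14] min(20,12)*11=132 best=228 → r--
[3,13] min(20,9)*10=90 best=228 → r--
[3,12] min(20,18)*9=162 best=228 → r--
[3,11] min(20,14)*8=112 best=228 → r--
[3,10] min(20,14)*7=98 best=228 → r--
[3,9] min(20,4)*6=24 best=228 → r--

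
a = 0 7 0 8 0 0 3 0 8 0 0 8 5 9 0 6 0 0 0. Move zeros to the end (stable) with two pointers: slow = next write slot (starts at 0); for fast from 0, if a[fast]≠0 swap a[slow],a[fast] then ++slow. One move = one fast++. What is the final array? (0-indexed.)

[7, 8, 3, 8, 8, 5, 9, 6, 0, 0, 0, 0, 0, 0, 0, 0, 0, 0, 0]

(s=0,f=0) a[fast]=0 → fast++
(s=0,f=1) a[fast]=7≠0 swap→a[0]=7 → slow++,fast++
(s=1,f=2) a[fast]=0 → fast++
(s=1,f=3) a[fast]=8≠0 swap→a[1]=8 → slow++,fast++
(s=2,f=4) a[fast]=0 → fast++
(s=2,f=5) a[fast]=0 → fast++
(s=2,f=6) a[fast]=3≠0 swap→a[2]=3 → slow++,fast++
(s=3,f=7) a[fast]=0 → fast++
(s=3,f=8) a[fast]=8≠0 swap→a[3]=8 → slow++,fast++
(s=4,f=9) a[fast]=0 → fast++
(s=4,f=10) a[fast]=0 → fast++
(s=4,f=11) a[fast]=8≠0 swap→a[4]=8 → slow++,fast++
(s=5,f=12) a[fast]=5≠0 swap→a[5]=5 → slow++,fast++
(s=6,f=13) a[fast]=9≠0 swap→a[6]=9 → slow++,fast++
(s=7,f=14) a[fast]=0 → fast++
(s=7,f=15) a[fast]=6≠0 swap→a[7]=6 → slow++,fast++
(s=8,f=16) a[fast]=0 → fast++
(s=8,f=17) a[fast]=0 → fast++
(s=8,f=18) a[fast]=0 → fast++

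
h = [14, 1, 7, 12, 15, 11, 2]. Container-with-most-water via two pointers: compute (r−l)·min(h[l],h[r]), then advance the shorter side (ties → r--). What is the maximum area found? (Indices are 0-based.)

max area = 56

[0,6] min(14,2)*6=12 best=12 * → r--
[0,5] min(14,11)*5=55 best=55 * → r--
[0,4] min(14,15)*4=56 best=56 * → l++
[1,4] min(1,15)*3=3 best=56 → l++
[2,4] min(7,15)*2=14 best=56 → l++
[3,4] min(12,15)*1=12 best=56 → l++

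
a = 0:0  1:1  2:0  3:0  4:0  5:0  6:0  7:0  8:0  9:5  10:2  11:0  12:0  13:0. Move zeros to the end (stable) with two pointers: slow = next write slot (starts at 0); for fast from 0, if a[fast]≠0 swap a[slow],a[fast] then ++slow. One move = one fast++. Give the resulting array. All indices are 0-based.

[1, 5, 2, 0, 0, 0, 0, 0, 0, 0, 0, 0, 0, 0]

slow=0 fast=0: a[fast]=0, fast++
slow=0 fast=1: a[fast]=1≠0 swap→a[0]=1, slow++,fast++
slow=1 fast=2: a[fast]=0, fast++
slow=1 fast=3: a[fast]=0, fast++
slow=1 fast=4: a[fast]=0, fast++
slow=1 fast=5: a[fast]=0, fast++
slow=1 fast=6: a[fast]=0, fast++
slow=1 fast=7: a[fast]=0, fast++
slow=1 fast=8: a[fast]=0, fast++
slow=1 fast=9: a[fast]=5≠0 swap→a[1]=5, slow++,fast++
slow=2 fast=10: a[fast]=2≠0 swap→a[2]=2, slow++,fast++
slow=3 fast=11: a[fast]=0, fast++
slow=3 fast=12: a[fast]=0, fast++
slow=3 fast=13: a[fast]=0, fast++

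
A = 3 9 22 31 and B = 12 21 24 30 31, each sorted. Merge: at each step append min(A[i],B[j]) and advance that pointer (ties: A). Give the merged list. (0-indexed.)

[i=0,j=0] A[i]=3<=B[j]=12 take 3 → i++
[i=1,j=0] A[i]=9<=B[j]=12 take 9 → i++
[i=2,j=0] A[i]=22>B[j]=12 take 12 → j++
[i=2,j=1] A[i]=22>B[j]=21 take 21 → j++
[i=2,j=2] A[i]=22<=B[j]=24 take 22 → i++
[i=3,j=2] A[i]=31>B[j]=24 take 24 → j++
[i=3,j=3] A[i]=31>B[j]=30 take 30 → j++
[i=3,j=4] A[i]=31<=B[j]=31 take 31 → i++
[i=4,j=4] A done, take B[j]=31 → j++

[3, 9, 12, 21, 22, 24, 30, 31, 31]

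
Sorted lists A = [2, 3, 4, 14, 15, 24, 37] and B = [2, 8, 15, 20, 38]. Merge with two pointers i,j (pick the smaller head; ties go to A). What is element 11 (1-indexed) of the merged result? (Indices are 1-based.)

merged[11] = 37

i=1 j=1: A[i]=2<=B[j]=2 take 2, i++
i=2 j=1: A[i]=3>B[j]=2 take 2, j++
i=2 j=2: A[i]=3<=B[j]=8 take 3, i++
i=3 j=2: A[i]=4<=B[j]=8 take 4, i++
i=4 j=2: A[i]=14>B[j]=8 take 8, j++
i=4 j=3: A[i]=14<=B[j]=15 take 14, i++
i=5 j=3: A[i]=15<=B[j]=15 take 15, i++
i=6 j=3: A[i]=24>B[j]=15 take 15, j++
i=6 j=4: A[i]=24>B[j]=20 take 20, j++
i=6 j=5: A[i]=24<=B[j]=38 take 24, i++
i=7 j=5: A[i]=37<=B[j]=38 take 37, i++
i=8 j=5: A done, take B[j]=38, j++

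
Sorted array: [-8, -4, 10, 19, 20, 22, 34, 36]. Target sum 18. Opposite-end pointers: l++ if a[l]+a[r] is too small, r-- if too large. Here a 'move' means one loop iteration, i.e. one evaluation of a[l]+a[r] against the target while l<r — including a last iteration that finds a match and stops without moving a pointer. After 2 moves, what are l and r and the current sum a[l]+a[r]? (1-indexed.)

l=1 r=8: -8+36=28 >18, r--
l=1 r=7: -8+34=26 >18, r--

l=1, r=6, sum=14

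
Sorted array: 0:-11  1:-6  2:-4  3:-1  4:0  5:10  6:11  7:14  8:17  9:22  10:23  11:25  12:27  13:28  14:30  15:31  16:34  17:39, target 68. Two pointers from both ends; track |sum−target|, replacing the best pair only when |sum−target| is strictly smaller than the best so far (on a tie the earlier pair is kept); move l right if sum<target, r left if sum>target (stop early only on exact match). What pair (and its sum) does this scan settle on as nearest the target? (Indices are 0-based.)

pair (28, 39) with sum 67 (|Δ|=1)

[0,17] -11+39=28 d=40 * → l++
[1,17] -6+39=33 d=35 * → l++
[2,17] -4+39=35 d=33 * → l++
[3,17] -1+39=38 d=30 * → l++
[4,17] 0+39=39 d=29 * → l++
[5,17] 10+39=49 d=19 * → l++
[6,17] 11+39=50 d=18 * → l++
[7,17] 14+39=53 d=15 * → l++
[8,17] 17+39=56 d=12 * → l++
[9,17] 22+39=61 d=7 * → l++
[10,17] 23+39=62 d=6 * → l++
[11,17] 25+39=64 d=4 * → l++
[12,17] 27+39=66 d=2 * → l++
[13,17] 28+39=67 d=1 * → l++
[14,17] 30+39=69 d=1 → r--
[14,16] 30+34=64 d=4 → l++
[15,16] 31+34=65 d=3 → l++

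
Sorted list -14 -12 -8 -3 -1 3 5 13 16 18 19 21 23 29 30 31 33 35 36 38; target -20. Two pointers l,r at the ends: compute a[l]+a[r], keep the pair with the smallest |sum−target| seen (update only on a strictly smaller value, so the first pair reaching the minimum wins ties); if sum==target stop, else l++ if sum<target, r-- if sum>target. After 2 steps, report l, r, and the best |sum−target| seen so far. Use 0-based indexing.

[0,19] -14+38=24 d=44 * → r--
[0,18] -14+36=22 d=42 * → r--

l=0, r=17, best |Δ|=42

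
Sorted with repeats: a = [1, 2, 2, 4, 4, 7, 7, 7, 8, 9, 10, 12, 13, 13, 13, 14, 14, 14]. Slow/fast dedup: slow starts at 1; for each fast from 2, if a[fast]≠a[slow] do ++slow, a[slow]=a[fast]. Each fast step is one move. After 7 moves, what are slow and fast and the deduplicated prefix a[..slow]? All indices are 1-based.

slow=4, fast=9, prefix=[1, 2, 4, 7]

(s=1,f=2) a[fast]=2≠a[slow]=1 write a[2]=2 → slow++,fast++
(s=2,f=3) a[fast]=2=a[slow] dup → fast++
(s=2,f=4) a[fast]=4≠a[slow]=2 write a[3]=4 → slow++,fast++
(s=3,f=5) a[fast]=4=a[slow] dup → fast++
(s=3,f=6) a[fast]=7≠a[slow]=4 write a[4]=7 → slow++,fast++
(s=4,f=7) a[fast]=7=a[slow] dup → fast++
(s=4,f=8) a[fast]=7=a[slow] dup → fast++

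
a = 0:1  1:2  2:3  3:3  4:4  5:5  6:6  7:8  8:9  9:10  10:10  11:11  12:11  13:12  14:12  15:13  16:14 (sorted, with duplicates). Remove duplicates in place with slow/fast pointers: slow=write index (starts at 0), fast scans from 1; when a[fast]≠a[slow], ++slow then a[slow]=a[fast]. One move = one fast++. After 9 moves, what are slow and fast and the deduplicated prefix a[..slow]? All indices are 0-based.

slow=8, fast=10, prefix=[1, 2, 3, 4, 5, 6, 8, 9, 10]

(s=0,f=1) a[fast]=2≠a[slow]=1 write a[1]=2 → slow++,fast++
(s=1,f=2) a[fast]=3≠a[slow]=2 write a[2]=3 → slow++,fast++
(s=2,f=3) a[fast]=3=a[slow] dup → fast++
(s=2,f=4) a[fast]=4≠a[slow]=3 write a[3]=4 → slow++,fast++
(s=3,f=5) a[fast]=5≠a[slow]=4 write a[4]=5 → slow++,fast++
(s=4,f=6) a[fast]=6≠a[slow]=5 write a[5]=6 → slow++,fast++
(s=5,f=7) a[fast]=8≠a[slow]=6 write a[6]=8 → slow++,fast++
(s=6,f=8) a[fast]=9≠a[slow]=8 write a[7]=9 → slow++,fast++
(s=7,f=9) a[fast]=10≠a[slow]=9 write a[8]=10 → slow++,fast++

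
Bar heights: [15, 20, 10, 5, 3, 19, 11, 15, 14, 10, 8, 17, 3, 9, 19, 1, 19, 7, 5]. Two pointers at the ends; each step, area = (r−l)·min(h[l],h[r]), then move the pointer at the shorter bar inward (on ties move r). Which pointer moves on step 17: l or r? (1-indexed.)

l=1 r=19: min(15,5)*18=90 best=90 *, r--
l=1 r=18: min(15,7)*17=119 best=119 *, r--
l=1 r=17: min(15,19)*16=240 best=240 *, l++
l=2 r=17: min(20,19)*15=285 best=285 *, r--
l=2 r=16: min(20,1)*14=14 best=285, r--
l=2 r=15: min(20,19)*13=247 best=285, r--
l=2 r=14: min(20,9)*12=108 best=285, r--
l=2 r=13: min(20,3)*11=33 best=285, r--
l=2 r=12: min(20,17)*10=170 best=285, r--
l=2 r=11: min(20,8)*9=72 best=285, r--
l=2 r=10: min(20,10)*8=80 best=285, r--
l=2 r=9: min(20,14)*7=98 best=285, r--
l=2 r=8: min(20,15)*6=90 best=285, r--
l=2 r=7: min(20,11)*5=55 best=285, r--
l=2 r=6: min(20,19)*4=76 best=285, r--
l=2 r=5: min(20,3)*3=9 best=285, r--
l=2 r=4: min(20,5)*2=10 best=285, r--

r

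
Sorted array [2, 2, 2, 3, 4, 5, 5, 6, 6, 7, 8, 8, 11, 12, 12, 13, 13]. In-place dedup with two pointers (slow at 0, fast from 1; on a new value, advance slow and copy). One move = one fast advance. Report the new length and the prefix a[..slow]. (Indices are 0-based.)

length 10; prefix = [2, 3, 4, 5, 6, 7, 8, 11, 12, 13]

slow=0 fast=1: a[fast]=2=a[slow] dup, fast++
slow=0 fast=2: a[fast]=2=a[slow] dup, fast++
slow=0 fast=3: a[fast]=3≠a[slow]=2 write a[1]=3, slow++,fast++
slow=1 fast=4: a[fast]=4≠a[slow]=3 write a[2]=4, slow++,fast++
slow=2 fast=5: a[fast]=5≠a[slow]=4 write a[3]=5, slow++,fast++
slow=3 fast=6: a[fast]=5=a[slow] dup, fast++
slow=3 fast=7: a[fast]=6≠a[slow]=5 write a[4]=6, slow++,fast++
slow=4 fast=8: a[fast]=6=a[slow] dup, fast++
slow=4 fast=9: a[fast]=7≠a[slow]=6 write a[5]=7, slow++,fast++
slow=5 fast=10: a[fast]=8≠a[slow]=7 write a[6]=8, slow++,fast++
slow=6 fast=11: a[fast]=8=a[slow] dup, fast++
slow=6 fast=12: a[fast]=11≠a[slow]=8 write a[7]=11, slow++,fast++
slow=7 fast=13: a[fast]=12≠a[slow]=11 write a[8]=12, slow++,fast++
slow=8 fast=14: a[fast]=12=a[slow] dup, fast++
slow=8 fast=15: a[fast]=13≠a[slow]=12 write a[9]=13, slow++,fast++
slow=9 fast=16: a[fast]=13=a[slow] dup, fast++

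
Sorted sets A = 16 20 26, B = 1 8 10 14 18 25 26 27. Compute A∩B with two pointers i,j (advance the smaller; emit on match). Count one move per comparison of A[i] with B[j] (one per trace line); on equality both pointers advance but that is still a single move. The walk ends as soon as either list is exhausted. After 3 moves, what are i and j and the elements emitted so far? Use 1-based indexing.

i=1, j=4, emitted=[]

[i=1,j=1] 16>1 → j++
[i=1,j=2] 16>8 → j++
[i=1,j=3] 16>10 → j++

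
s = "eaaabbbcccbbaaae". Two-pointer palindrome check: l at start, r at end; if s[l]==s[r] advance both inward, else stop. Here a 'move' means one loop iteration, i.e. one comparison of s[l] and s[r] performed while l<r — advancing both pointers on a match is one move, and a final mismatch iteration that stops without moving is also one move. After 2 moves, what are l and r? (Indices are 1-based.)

l=1 r=16: 'e'=='e', l++,r--
l=2 r=15: 'a'=='a', l++,r--

l=3, r=14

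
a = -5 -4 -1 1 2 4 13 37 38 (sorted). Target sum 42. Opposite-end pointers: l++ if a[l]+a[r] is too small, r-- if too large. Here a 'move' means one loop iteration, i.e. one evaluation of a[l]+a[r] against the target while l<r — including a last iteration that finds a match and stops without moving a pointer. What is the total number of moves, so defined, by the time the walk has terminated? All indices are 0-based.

[0,8] -5+38=33 <42 → l++
[1,8] -4+38=34 <42 → l++
[2,8] -1+38=37 <42 → l++
[3,8] 1+38=39 <42 → l++
[4,8] 2+38=40 <42 → l++
[5,8] 4+38=42 → found

6 moves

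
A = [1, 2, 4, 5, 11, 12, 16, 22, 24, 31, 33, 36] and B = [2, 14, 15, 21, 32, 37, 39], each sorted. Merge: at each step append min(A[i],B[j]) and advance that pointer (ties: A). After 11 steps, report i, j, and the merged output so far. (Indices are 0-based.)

i=7, j=4, merged so far=[1, 2, 2, 4, 5, 11, 12, 14, 15, 16, 21]

[i=0,j=0] A[i]=1<=B[j]=2 take 1 → i++
[i=1,j=0] A[i]=2<=B[j]=2 take 2 → i++
[i=2,j=0] A[i]=4>B[j]=2 take 2 → j++
[i=2,j=1] A[i]=4<=B[j]=14 take 4 → i++
[i=3,j=1] A[i]=5<=B[j]=14 take 5 → i++
[i=4,j=1] A[i]=11<=B[j]=14 take 11 → i++
[i=5,j=1] A[i]=12<=B[j]=14 take 12 → i++
[i=6,j=1] A[i]=16>B[j]=14 take 14 → j++
[i=6,j=2] A[i]=16>B[j]=15 take 15 → j++
[i=6,j=3] A[i]=16<=B[j]=21 take 16 → i++
[i=7,j=3] A[i]=22>B[j]=21 take 21 → j++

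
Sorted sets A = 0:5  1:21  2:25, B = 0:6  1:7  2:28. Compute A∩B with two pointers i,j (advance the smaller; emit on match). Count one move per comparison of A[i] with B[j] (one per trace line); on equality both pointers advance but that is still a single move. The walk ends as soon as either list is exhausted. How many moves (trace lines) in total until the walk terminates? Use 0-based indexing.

[i=0,j=0] 5<6 → i++
[i=1,j=0] 21>6 → j++
[i=1,j=1] 21>7 → j++
[i=1,j=2] 21<28 → i++
[i=2,j=2] 25<28 → i++

5 moves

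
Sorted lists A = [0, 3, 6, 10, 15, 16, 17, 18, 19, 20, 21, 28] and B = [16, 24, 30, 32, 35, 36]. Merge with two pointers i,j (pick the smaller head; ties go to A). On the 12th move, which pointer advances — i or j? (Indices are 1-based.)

[i=1,j=1] A[i]=0<=B[j]=16 take 0 → i++
[i=2,j=1] A[i]=3<=B[j]=16 take 3 → i++
[i=3,j=1] A[i]=6<=B[j]=16 take 6 → i++
[i=4,j=1] A[i]=10<=B[j]=16 take 10 → i++
[i=5,j=1] A[i]=15<=B[j]=16 take 15 → i++
[i=6,j=1] A[i]=16<=B[j]=16 take 16 → i++
[i=7,j=1] A[i]=17>B[j]=16 take 16 → j++
[i=7,j=2] A[i]=17<=B[j]=24 take 17 → i++
[i=8,j=2] A[i]=18<=B[j]=24 take 18 → i++
[i=9,j=2] A[i]=19<=B[j]=24 take 19 → i++
[i=10,j=2] A[i]=20<=B[j]=24 take 20 → i++
[i=11,j=2] A[i]=21<=B[j]=24 take 21 → i++

i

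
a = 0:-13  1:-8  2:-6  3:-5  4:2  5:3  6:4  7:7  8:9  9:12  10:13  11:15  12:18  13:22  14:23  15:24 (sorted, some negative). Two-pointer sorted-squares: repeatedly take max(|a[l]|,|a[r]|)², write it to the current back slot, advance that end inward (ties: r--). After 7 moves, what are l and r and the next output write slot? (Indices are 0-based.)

l=0 r=15: |-13|<=|24| out[15]=576, r--
l=0 r=14: |-13|<=|23| out[14]=529, r--
l=0 r=13: |-13|<=|22| out[13]=484, r--
l=0 r=12: |-13|<=|18| out[12]=324, r--
l=0 r=11: |-13|<=|15| out[11]=225, r--
l=0 r=10: |-13|<=|13| out[10]=169, r--
l=0 r=9: |-13|>|12| out[9]=169, l++

l=1, r=9, next write slot=8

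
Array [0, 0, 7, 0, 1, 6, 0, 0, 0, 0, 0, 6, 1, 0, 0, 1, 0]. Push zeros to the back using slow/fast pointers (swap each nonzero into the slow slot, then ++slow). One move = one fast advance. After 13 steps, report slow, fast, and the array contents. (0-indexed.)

slow=5, fast=13, a=[7, 1, 6, 6, 1, 0, 0, 0, 0, 0, 0, 0, 0, 0, 0, 1, 0]

(s=0,f=0) a[fast]=0 → fast++
(s=0,f=1) a[fast]=0 → fast++
(s=0,f=2) a[fast]=7≠0 swap→a[0]=7 → slow++,fast++
(s=1,f=3) a[fast]=0 → fast++
(s=1,f=4) a[fast]=1≠0 swap→a[1]=1 → slow++,fast++
(s=2,f=5) a[fast]=6≠0 swap→a[2]=6 → slow++,fast++
(s=3,f=6) a[fast]=0 → fast++
(s=3,f=7) a[fast]=0 → fast++
(s=3,f=8) a[fast]=0 → fast++
(s=3,f=9) a[fast]=0 → fast++
(s=3,f=10) a[fast]=0 → fast++
(s=3,f=11) a[fast]=6≠0 swap→a[3]=6 → slow++,fast++
(s=4,f=12) a[fast]=1≠0 swap→a[4]=1 → slow++,fast++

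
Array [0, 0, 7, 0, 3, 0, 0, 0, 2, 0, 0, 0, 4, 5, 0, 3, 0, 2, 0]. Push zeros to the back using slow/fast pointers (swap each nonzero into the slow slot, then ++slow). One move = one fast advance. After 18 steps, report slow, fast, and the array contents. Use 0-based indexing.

slow=7, fast=18, a=[7, 3, 2, 4, 5, 3, 2, 0, 0, 0, 0, 0, 0, 0, 0, 0, 0, 0, 0]

(s=0,f=0) a[fast]=0 → fast++
(s=0,f=1) a[fast]=0 → fast++
(s=0,f=2) a[fast]=7≠0 swap→a[0]=7 → slow++,fast++
(s=1,f=3) a[fast]=0 → fast++
(s=1,f=4) a[fast]=3≠0 swap→a[1]=3 → slow++,fast++
(s=2,f=5) a[fast]=0 → fast++
(s=2,f=6) a[fast]=0 → fast++
(s=2,f=7) a[fast]=0 → fast++
(s=2,f=8) a[fast]=2≠0 swap→a[2]=2 → slow++,fast++
(s=3,f=9) a[fast]=0 → fast++
(s=3,f=10) a[fast]=0 → fast++
(s=3,f=11) a[fast]=0 → fast++
(s=3,f=12) a[fast]=4≠0 swap→a[3]=4 → slow++,fast++
(s=4,f=13) a[fast]=5≠0 swap→a[4]=5 → slow++,fast++
(s=5,f=14) a[fast]=0 → fast++
(s=5,f=15) a[fast]=3≠0 swap→a[5]=3 → slow++,fast++
(s=6,f=16) a[fast]=0 → fast++
(s=6,f=17) a[fast]=2≠0 swap→a[6]=2 → slow++,fast++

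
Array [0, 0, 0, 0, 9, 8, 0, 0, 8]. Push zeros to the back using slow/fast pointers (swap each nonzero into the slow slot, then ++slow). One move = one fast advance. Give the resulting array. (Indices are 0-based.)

slow=0 fast=0: a[fast]=0, fast++
slow=0 fast=1: a[fast]=0, fast++
slow=0 fast=2: a[fast]=0, fast++
slow=0 fast=3: a[fast]=0, fast++
slow=0 fast=4: a[fast]=9≠0 swap→a[0]=9, slow++,fast++
slow=1 fast=5: a[fast]=8≠0 swap→a[1]=8, slow++,fast++
slow=2 fast=6: a[fast]=0, fast++
slow=2 fast=7: a[fast]=0, fast++
slow=2 fast=8: a[fast]=8≠0 swap→a[2]=8, slow++,fast++

[9, 8, 8, 0, 0, 0, 0, 0, 0]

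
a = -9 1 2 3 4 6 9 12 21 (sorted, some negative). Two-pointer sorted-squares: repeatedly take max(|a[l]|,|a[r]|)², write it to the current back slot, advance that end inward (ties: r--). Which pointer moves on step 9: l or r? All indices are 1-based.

[1,9] |-9|<=|21| out[9]=441 → r--
[1,8] |-9|<=|12| out[8]=144 → r--
[1,7] |-9|<=|9| out[7]=81 → r--
[1,6] |-9|>|6| out[6]=81 → l++
[2,6] |1|<=|6| out[5]=36 → r--
[2,5] |1|<=|4| out[4]=16 → r--
[2,4] |1|<=|3| out[3]=9 → r--
[2,3] |1|<=|2| out[2]=4 → r--
[2,2] |1|<=|1| out[1]=1 → r--

r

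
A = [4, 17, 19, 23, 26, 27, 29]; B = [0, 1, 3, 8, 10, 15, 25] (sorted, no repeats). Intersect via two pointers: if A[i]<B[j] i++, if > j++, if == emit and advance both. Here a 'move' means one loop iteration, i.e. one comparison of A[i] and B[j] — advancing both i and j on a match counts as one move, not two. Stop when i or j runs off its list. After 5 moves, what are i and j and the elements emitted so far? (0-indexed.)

i=0 j=0: 4>0, j++
i=0 j=1: 4>1, j++
i=0 j=2: 4>3, j++
i=0 j=3: 4<8, i++
i=1 j=3: 17>8, j++

i=1, j=4, emitted=[]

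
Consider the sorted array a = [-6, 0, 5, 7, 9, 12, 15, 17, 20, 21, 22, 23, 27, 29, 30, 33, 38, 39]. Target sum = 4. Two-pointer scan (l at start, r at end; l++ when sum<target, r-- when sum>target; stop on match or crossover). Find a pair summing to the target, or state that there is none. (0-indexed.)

no pair

l=0 r=17: -6+39=33 >4, r--
l=0 r=16: -6+38=32 >4, r--
l=0 r=15: -6+33=27 >4, r--
l=0 r=14: -6+30=24 >4, r--
l=0 r=13: -6+29=23 >4, r--
l=0 r=12: -6+27=21 >4, r--
l=0 r=11: -6+23=17 >4, r--
l=0 r=10: -6+22=16 >4, r--
l=0 r=9: -6+21=15 >4, r--
l=0 r=8: -6+20=14 >4, r--
l=0 r=7: -6+17=11 >4, r--
l=0 r=6: -6+15=9 >4, r--
l=0 r=5: -6+12=6 >4, r--
l=0 r=4: -6+9=3 <4, l++
l=1 r=4: 0+9=9 >4, r--
l=1 r=3: 0+7=7 >4, r--
l=1 r=2: 0+5=5 >4, r--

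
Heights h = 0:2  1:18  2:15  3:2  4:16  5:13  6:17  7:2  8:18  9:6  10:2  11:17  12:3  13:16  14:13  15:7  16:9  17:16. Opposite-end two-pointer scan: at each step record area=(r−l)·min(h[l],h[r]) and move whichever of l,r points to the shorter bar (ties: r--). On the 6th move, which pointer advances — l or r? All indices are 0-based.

r

[0,17] min(2,16)*17=34 best=34 * → l++
[1,17] min(18,16)*16=256 best=256 * → r--
[1,16] min(18,9)*15=135 best=256 → r--
[1,15] min(18,7)*14=98 best=256 → r--
[1,14] min(18,13)*13=169 best=256 → r--
[1,13] min(18,16)*12=192 best=256 → r--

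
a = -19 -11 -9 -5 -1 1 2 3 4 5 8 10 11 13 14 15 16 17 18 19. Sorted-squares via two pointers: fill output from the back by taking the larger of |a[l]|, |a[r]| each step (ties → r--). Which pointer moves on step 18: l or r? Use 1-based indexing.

r

[1,20] |-19|<=|19| out[20]=361 → r--
[1,19] |-19|>|18| out[19]=361 → l++
[2,19] |-11|<=|18| out[18]=324 → r--
[2,18] |-11|<=|17| out[17]=289 → r--
[2,17] |-11|<=|16| out[16]=256 → r--
[2,16] |-11|<=|15| out[15]=225 → r--
[2,15] |-11|<=|14| out[14]=196 → r--
[2,14] |-11|<=|13| out[13]=169 → r--
[2,13] |-11|<=|11| out[12]=121 → r--
[2,12] |-11|>|10| out[11]=121 → l++
[3,12] |-9|<=|10| out[10]=100 → r--
[3,11] |-9|>|8| out[9]=81 → l++
[4,11] |-5|<=|8| out[8]=64 → r--
[4,10] |-5|<=|5| out[7]=25 → r--
[4,9] |-5|>|4| out[6]=25 → l++
[5,9] |-1|<=|4| out[5]=16 → r--
[5,8] |-1|<=|3| out[4]=9 → r--
[5,7] |-1|<=|2| out[3]=4 → r--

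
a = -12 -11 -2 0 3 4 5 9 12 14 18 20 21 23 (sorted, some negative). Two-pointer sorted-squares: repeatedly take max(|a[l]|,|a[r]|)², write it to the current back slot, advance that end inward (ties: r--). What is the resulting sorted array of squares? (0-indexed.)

l=0 r=13: |-12|<=|23| out[13]=529, r--
l=0 r=12: |-12|<=|21| out[12]=441, r--
l=0 r=11: |-12|<=|20| out[11]=400, r--
l=0 r=10: |-12|<=|18| out[10]=324, r--
l=0 r=9: |-12|<=|14| out[9]=196, r--
l=0 r=8: |-12|<=|12| out[8]=144, r--
l=0 r=7: |-12|>|9| out[7]=144, l++
l=1 r=7: |-11|>|9| out[6]=121, l++
l=2 r=7: |-2|<=|9| out[5]=81, r--
l=2 r=6: |-2|<=|5| out[4]=25, r--
l=2 r=5: |-2|<=|4| out[3]=16, r--
l=2 r=4: |-2|<=|3| out[2]=9, r--
l=2 r=3: |-2|>|0| out[1]=4, l++
l=3 r=3: |0|<=|0| out[0]=0, r--

[0, 4, 9, 16, 25, 81, 121, 144, 144, 196, 324, 400, 441, 529]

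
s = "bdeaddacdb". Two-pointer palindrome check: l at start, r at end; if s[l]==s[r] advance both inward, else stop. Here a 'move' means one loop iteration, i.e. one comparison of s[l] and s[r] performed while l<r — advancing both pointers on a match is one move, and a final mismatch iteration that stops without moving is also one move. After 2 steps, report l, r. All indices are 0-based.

[0,9] 'b'=='b' → l++,r--
[1,8] 'd'=='d' → l++,r--

l=2, r=7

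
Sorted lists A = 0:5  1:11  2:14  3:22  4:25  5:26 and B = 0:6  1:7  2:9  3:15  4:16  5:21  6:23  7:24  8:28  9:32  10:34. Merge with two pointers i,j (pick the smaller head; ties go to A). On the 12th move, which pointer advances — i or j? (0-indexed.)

[i=0,j=0] A[i]=5<=B[j]=6 take 5 → i++
[i=1,j=0] A[i]=11>B[j]=6 take 6 → j++
[i=1,j=1] A[i]=11>B[j]=7 take 7 → j++
[i=1,j=2] A[i]=11>B[j]=9 take 9 → j++
[i=1,j=3] A[i]=11<=B[j]=15 take 11 → i++
[i=2,j=3] A[i]=14<=B[j]=15 take 14 → i++
[i=3,j=3] A[i]=22>B[j]=15 take 15 → j++
[i=3,j=4] A[i]=22>B[j]=16 take 16 → j++
[i=3,j=5] A[i]=22>B[j]=21 take 21 → j++
[i=3,j=6] A[i]=22<=B[j]=23 take 22 → i++
[i=4,j=6] A[i]=25>B[j]=23 take 23 → j++
[i=4,j=7] A[i]=25>B[j]=24 take 24 → j++

j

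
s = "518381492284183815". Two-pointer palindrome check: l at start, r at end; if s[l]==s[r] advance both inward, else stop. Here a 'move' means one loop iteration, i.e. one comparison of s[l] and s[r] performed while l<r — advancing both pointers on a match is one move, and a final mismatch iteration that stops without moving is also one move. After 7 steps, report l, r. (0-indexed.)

l=7, r=10

l=0 r=17: '5'=='5', l++,r--
l=1 r=16: '1'=='1', l++,r--
l=2 r=15: '8'=='8', l++,r--
l=3 r=14: '3'=='3', l++,r--
l=4 r=13: '8'=='8', l++,r--
l=5 r=12: '1'=='1', l++,r--
l=6 r=11: '4'=='4', l++,r--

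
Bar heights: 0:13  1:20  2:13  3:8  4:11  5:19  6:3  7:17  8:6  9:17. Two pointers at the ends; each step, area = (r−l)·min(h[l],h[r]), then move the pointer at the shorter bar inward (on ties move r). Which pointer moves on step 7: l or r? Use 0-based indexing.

r

l=0 r=9: min(13,17)*9=117 best=117 *, l++
l=1 r=9: min(20,17)*8=136 best=136 *, r--
l=1 r=8: min(20,6)*7=42 best=136, r--
l=1 r=7: min(20,17)*6=102 best=136, r--
l=1 r=6: min(20,3)*5=15 best=136, r--
l=1 r=5: min(20,19)*4=76 best=136, r--
l=1 r=4: min(20,11)*3=33 best=136, r--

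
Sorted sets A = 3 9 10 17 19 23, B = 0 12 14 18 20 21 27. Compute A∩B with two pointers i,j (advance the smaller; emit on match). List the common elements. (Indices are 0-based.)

intersection = []

i=0 j=0: 3>0, j++
i=0 j=1: 3<12, i++
i=1 j=1: 9<12, i++
i=2 j=1: 10<12, i++
i=3 j=1: 17>12, j++
i=3 j=2: 17>14, j++
i=3 j=3: 17<18, i++
i=4 j=3: 19>18, j++
i=4 j=4: 19<20, i++
i=5 j=4: 23>20, j++
i=5 j=5: 23>21, j++
i=5 j=6: 23<27, i++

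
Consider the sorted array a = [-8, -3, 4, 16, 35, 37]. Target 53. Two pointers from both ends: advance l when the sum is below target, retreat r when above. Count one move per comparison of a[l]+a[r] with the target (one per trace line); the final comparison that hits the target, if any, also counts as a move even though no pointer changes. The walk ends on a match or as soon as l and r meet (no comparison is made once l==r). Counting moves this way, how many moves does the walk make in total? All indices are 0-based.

4 moves

l=0 r=5: -8+37=29 <53, l++
l=1 r=5: -3+37=34 <53, l++
l=2 r=5: 4+37=41 <53, l++
l=3 r=5: 16+37=53, found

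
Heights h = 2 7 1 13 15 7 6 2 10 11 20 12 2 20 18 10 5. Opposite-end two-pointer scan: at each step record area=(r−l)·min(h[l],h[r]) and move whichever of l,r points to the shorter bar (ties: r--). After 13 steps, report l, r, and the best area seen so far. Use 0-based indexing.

[0,16] min(2,5)*16=32 best=32 * → l++
[1,16] min(7,5)*15=75 best=75 * → r--
[1,15] min(7,10)*14=98 best=98 * → l++
[2,15] min(1,10)*13=13 best=98 → l++
[3,15] min(13,10)*12=120 best=120 * → r--
[3,14] min(13,18)*11=143 best=143 * → l++
[4,14] min(15,18)*10=150 best=150 * → l++
[5,14] min(7,18)*9=63 best=150 → l++
[6,14] min(6,18)*8=48 best=150 → l++
[7,14] min(2,18)*7=14 best=150 → l++
[8,14] min(10,18)*6=60 best=150 → l++
[9,14] min(11,18)*5=55 best=150 → l++
[10,14] min(20,18)*4=72 best=150 → r--

l=10, r=13, best area=150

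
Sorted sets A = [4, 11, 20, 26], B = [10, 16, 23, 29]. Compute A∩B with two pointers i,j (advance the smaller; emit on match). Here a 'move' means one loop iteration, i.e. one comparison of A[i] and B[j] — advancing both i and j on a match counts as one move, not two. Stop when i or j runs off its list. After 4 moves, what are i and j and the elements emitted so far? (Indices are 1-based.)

i=3, j=3, emitted=[]

i=1 j=1: 4<10, i++
i=2 j=1: 11>10, j++
i=2 j=2: 11<16, i++
i=3 j=2: 20>16, j++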